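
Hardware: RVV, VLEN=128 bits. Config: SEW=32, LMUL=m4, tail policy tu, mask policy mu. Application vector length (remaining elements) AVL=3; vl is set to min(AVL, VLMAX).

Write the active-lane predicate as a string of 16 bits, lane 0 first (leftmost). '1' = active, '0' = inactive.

VLMAX = (128 × 4) / 32 = 16 lanes
vl ← min(3, 16) = 3
bits (lane 0 leftmost): 1110000000000000

predicate = 1110000000000000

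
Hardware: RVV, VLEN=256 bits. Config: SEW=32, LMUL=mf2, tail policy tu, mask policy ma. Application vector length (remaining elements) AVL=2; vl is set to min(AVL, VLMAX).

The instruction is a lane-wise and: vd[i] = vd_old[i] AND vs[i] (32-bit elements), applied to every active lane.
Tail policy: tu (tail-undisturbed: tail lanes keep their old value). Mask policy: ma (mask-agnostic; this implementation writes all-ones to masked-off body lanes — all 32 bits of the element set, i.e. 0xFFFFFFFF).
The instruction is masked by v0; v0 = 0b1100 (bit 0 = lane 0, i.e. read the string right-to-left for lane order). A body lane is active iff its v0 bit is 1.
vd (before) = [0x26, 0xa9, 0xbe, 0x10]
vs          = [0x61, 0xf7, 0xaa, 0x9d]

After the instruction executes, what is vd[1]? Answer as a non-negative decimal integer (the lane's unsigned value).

vd[1] = 4294967295

lanes per group: 256·1/2/32 = 4
AVL=2 ≤ VLMAX=4, so vl = 2
vd[0] mask-off/ones -> 0xffffffff
vd[1] mask-off/ones -> 0xffffffff
vd[2] tail/keep -> 0xbe
vd[3] tail/keep -> 0x10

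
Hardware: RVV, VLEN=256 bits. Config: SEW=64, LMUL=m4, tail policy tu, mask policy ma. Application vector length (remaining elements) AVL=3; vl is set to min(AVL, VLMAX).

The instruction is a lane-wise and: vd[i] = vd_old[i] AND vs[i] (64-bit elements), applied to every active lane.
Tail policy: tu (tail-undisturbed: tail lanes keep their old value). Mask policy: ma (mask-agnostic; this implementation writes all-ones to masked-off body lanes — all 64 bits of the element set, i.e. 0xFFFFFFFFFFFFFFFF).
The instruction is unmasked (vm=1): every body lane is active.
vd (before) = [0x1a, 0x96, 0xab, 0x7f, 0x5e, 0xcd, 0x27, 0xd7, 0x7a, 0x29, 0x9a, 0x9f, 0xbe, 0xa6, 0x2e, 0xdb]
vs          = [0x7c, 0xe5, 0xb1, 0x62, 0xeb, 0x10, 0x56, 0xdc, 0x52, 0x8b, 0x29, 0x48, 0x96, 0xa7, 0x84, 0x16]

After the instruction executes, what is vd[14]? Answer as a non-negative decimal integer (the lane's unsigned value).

lanes per group: 256·4/64 = 16
vl ← min(3, 16) = 3
lane  0: and(0x1a,0x7c) ⇒ 0x18
lane  1: and(0x96,0xe5) ⇒ 0x84
lane  2: and(0xab,0xb1) ⇒ 0xa1
lane  3: tail/keep ⇒ 0x7f
lane  4: tail/keep ⇒ 0x5e
lane  5: tail/keep ⇒ 0xcd
lane  6: tail/keep ⇒ 0x27
lane  7: tail/keep ⇒ 0xd7
lane  8: tail/keep ⇒ 0x7a
lane  9: tail/keep ⇒ 0x29
lane 10: tail/keep ⇒ 0x9a
lane 11: tail/keep ⇒ 0x9f
lane 12: tail/keep ⇒ 0xbe
lane 13: tail/keep ⇒ 0xa6
lane 14: tail/keep ⇒ 0x2e
lane 15: tail/keep ⇒ 0xdb

vd[14] = 46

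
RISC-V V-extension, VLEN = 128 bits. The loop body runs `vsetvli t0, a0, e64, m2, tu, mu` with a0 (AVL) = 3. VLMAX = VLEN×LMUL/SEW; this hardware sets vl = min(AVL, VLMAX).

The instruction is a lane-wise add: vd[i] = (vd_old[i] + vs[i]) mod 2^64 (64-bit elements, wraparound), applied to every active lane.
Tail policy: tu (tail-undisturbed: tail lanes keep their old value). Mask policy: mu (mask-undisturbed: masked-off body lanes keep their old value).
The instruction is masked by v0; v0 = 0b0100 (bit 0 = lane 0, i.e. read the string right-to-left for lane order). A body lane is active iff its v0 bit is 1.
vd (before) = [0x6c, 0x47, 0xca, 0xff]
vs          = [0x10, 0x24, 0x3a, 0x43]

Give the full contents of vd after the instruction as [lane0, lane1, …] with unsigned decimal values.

VLMAX = VLEN×LMUL/SEW = 128×2/64 = 4
vl = min(AVL, VLMAX) = min(3, 4) = 3
  i=0: mask-off/keep → 108
  i=1: mask-off/keep → 71
  i=2: add(0xca,0x3a) → 260
  i=3: tail/keep → 255

vd = [108, 71, 260, 255]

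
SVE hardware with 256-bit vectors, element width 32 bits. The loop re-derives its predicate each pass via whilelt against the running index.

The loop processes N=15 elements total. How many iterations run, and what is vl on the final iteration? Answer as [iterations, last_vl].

[iterations, last_vl] = [2, 7]

lane count: 256 div 32 = 8
15 elements at 8/iter → 2 passes, remainder 7 on the last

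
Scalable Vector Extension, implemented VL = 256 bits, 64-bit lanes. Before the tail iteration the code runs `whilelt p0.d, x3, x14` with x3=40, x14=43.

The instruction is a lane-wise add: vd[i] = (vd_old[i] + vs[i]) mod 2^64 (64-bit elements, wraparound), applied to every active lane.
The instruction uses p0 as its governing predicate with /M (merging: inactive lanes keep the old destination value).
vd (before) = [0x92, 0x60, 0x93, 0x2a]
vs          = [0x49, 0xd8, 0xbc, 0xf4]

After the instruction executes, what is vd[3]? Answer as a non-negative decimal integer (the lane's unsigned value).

vd[3] = 42

lane count: 256 div 64 = 4
active while 40+j < 43, i.e. j ∈ [0,3) capped at 4 ⇒ 3
vd[0] add(0x92,0x49) -> 0xdb
vd[1] add(0x60,0xd8) -> 0x138
vd[2] add(0x93,0xbc) -> 0x14f
vd[3] tail/keep -> 0x2a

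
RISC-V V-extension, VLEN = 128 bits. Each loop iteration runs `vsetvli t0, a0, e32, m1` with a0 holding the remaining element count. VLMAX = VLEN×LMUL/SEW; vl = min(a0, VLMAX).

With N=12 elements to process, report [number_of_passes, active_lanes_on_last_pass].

lanes per group: 128·1/32 = 4
12 elements at 4/iter → 3 passes, remainder 4 on the last

[iterations, last_vl] = [3, 4]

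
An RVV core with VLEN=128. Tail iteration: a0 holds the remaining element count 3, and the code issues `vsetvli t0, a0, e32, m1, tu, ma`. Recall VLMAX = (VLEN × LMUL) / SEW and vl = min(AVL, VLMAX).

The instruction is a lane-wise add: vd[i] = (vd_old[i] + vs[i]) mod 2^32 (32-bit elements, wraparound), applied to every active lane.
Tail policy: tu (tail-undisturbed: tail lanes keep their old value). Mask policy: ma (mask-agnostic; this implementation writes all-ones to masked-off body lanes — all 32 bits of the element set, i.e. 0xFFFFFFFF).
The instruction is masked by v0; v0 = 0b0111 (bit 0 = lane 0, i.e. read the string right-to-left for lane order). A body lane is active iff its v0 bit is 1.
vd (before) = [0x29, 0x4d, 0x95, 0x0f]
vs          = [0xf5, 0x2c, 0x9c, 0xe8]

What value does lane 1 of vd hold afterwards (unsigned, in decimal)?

vd[1] = 121

lanes per group: 128·1/32 = 4
vl = min(AVL, VLMAX) = min(3, 4) = 3
  i=0: add(0x29,0xf5) → 286
  i=1: add(0x4d,0x2c) → 121
  i=2: add(0x95,0x9c) → 305
  i=3: tail/keep → 15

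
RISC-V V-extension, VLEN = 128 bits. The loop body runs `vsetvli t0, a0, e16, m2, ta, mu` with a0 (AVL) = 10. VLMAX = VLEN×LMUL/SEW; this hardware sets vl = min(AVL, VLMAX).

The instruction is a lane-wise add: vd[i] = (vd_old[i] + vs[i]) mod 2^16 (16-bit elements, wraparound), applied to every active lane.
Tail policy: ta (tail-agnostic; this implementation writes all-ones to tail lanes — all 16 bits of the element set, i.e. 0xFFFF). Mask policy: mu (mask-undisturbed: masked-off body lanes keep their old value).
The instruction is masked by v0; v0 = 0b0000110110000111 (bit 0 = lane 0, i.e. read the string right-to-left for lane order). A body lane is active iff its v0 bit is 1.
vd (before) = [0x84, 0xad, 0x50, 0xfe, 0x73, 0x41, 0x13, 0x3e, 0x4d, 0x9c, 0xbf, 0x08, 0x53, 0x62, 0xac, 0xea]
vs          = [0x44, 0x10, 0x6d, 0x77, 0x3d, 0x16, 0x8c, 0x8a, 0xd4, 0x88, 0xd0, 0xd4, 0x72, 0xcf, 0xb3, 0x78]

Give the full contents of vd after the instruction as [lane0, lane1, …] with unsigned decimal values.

vd = [200, 189, 189, 254, 115, 65, 19, 200, 289, 156, 65535, 65535, 65535, 65535, 65535, 65535]

VLMAX = VLEN×LMUL/SEW = 128×2/16 = 16
AVL=10 ≤ VLMAX=16, so vl = 10
  i=0: add(0x84,0x44) → 200
  i=1: add(0xad,0x10) → 189
  i=2: add(0x50,0x6d) → 189
  i=3: mask-off/keep → 254
  i=4: mask-off/keep → 115
  i=5: mask-off/keep → 65
  i=6: mask-off/keep → 19
  i=7: add(0x3e,0x8a) → 200
  i=8: add(0x4d,0xd4) → 289
  i=9: mask-off/keep → 156
  i=10: tail/ones → 65535
  i=11: tail/ones → 65535
  i=12: tail/ones → 65535
  i=13: tail/ones → 65535
  i=14: tail/ones → 65535
  i=15: tail/ones → 65535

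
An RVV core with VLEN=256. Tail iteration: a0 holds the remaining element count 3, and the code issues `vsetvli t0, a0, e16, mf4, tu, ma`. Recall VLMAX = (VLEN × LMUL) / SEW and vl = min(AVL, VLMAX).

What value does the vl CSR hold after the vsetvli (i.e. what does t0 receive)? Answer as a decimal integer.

vl = 3

VLMAX = (256 × 1/4) / 16 = 4 lanes
vl ← min(3, 4) = 3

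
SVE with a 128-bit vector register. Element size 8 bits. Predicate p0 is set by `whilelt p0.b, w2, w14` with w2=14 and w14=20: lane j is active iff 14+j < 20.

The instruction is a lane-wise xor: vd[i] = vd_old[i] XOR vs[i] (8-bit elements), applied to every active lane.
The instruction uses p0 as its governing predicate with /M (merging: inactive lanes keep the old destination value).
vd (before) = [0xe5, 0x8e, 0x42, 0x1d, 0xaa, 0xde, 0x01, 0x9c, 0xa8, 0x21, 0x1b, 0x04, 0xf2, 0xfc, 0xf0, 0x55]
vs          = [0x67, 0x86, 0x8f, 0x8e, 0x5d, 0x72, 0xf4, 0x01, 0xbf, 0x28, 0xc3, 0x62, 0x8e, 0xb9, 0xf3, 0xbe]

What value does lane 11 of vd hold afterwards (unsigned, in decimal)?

vd[11] = 4

lane count: 128 div 8 = 16
active while 14+j < 20, i.e. j ∈ [0,6) capped at 16 ⇒ 6
[0] xor(0xe5,0x67) = 0x82
[1] xor(0x8e,0x86) = 0x08
[2] xor(0x42,0x8f) = 0xcd
[3] xor(0x1d,0x8e) = 0x93
[4] xor(0xaa,0x5d) = 0xf7
[5] xor(0xde,0x72) = 0xac
[6] tail/keep = 0x01
[7] tail/keep = 0x9c
[8] tail/keep = 0xa8
[9] tail/keep = 0x21
[10] tail/keep = 0x1b
[11] tail/keep = 0x04
[12] tail/keep = 0xf2
[13] tail/keep = 0xfc
[14] tail/keep = 0xf0
[15] tail/keep = 0x55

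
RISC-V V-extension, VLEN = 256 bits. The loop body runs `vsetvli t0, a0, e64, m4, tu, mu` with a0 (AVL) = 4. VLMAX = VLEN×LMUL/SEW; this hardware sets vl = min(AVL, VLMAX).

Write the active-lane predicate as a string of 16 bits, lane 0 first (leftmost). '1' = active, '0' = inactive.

predicate = 1111000000000000

lanes per group: 256·4/64 = 16
AVL=4 ≤ VLMAX=16, so vl = 4
bits (lane 0 leftmost): 1111000000000000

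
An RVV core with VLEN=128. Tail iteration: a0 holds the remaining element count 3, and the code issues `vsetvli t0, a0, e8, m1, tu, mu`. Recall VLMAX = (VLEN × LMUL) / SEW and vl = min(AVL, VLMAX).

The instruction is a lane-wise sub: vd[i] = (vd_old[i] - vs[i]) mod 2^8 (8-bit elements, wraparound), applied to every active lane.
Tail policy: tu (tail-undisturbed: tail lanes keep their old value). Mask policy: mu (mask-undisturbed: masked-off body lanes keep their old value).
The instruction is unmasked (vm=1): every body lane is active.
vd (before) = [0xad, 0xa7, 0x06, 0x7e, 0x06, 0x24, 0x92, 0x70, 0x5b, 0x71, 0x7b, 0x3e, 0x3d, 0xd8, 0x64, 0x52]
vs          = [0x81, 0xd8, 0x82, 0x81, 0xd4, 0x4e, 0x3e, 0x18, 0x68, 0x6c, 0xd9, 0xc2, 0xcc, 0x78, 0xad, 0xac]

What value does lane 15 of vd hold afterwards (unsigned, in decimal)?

vd[15] = 82

lanes per group: 128·1/8 = 16
vl ← min(3, 16) = 3
  i=0: sub(0xad,0x81) → 44
  i=1: sub(0xa7,0xd8) → 207
  i=2: sub(0x06,0x82) → 132
  i=3: tail/keep → 126
  i=4: tail/keep → 6
  i=5: tail/keep → 36
  i=6: tail/keep → 146
  i=7: tail/keep → 112
  i=8: tail/keep → 91
  i=9: tail/keep → 113
  i=10: tail/keep → 123
  i=11: tail/keep → 62
  i=12: tail/keep → 61
  i=13: tail/keep → 216
  i=14: tail/keep → 100
  i=15: tail/keep → 82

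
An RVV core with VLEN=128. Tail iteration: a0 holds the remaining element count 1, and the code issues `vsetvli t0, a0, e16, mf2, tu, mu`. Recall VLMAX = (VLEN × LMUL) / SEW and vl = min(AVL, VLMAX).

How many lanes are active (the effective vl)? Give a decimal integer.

lanes per group: 128·1/2/16 = 4
AVL=1 ≤ VLMAX=4, so vl = 1

vl = 1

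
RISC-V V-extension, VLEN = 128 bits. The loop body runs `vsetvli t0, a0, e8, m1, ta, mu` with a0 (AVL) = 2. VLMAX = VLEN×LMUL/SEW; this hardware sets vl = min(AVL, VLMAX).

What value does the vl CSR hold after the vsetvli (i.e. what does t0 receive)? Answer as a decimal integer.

vl = 2

VLMAX = (128 × 1) / 8 = 16 lanes
AVL=2 ≤ VLMAX=16, so vl = 2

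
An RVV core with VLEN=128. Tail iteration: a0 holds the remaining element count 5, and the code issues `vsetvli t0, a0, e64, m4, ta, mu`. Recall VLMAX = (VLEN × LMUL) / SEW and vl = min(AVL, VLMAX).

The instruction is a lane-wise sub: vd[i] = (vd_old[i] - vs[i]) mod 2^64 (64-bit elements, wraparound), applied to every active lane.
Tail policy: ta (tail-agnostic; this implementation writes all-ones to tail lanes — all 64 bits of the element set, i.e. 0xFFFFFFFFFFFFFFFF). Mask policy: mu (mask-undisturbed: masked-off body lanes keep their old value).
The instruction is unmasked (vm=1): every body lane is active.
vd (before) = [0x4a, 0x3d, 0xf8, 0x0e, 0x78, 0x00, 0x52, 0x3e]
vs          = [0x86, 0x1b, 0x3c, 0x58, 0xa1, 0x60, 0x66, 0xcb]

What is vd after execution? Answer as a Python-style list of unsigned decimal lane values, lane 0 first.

lanes per group: 128·4/64 = 8
vl ← min(5, 8) = 5
[0] sub(0x4a,0x86) = 0xffffffffffffffc4
[1] sub(0x3d,0x1b) = 0x22
[2] sub(0xf8,0x3c) = 0xbc
[3] sub(0x0e,0x58) = 0xffffffffffffffb6
[4] sub(0x78,0xa1) = 0xffffffffffffffd7
[5] tail/ones = 0xffffffffffffffff
[6] tail/ones = 0xffffffffffffffff
[7] tail/ones = 0xffffffffffffffff

vd = [18446744073709551556, 34, 188, 18446744073709551542, 18446744073709551575, 18446744073709551615, 18446744073709551615, 18446744073709551615]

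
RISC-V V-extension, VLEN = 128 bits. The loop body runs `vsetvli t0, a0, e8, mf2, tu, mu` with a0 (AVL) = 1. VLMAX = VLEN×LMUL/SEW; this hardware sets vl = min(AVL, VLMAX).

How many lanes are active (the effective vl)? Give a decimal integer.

VLMAX = (128 × 1/2) / 8 = 8 lanes
AVL=1 ≤ VLMAX=8, so vl = 1

vl = 1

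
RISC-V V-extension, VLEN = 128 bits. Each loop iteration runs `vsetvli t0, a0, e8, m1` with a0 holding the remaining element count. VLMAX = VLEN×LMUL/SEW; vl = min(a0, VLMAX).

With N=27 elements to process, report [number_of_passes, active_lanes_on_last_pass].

[iterations, last_vl] = [2, 11]

lanes per group: 128·1/8 = 16
iterations = ceil(27/16) = 2; final-pass vl = 11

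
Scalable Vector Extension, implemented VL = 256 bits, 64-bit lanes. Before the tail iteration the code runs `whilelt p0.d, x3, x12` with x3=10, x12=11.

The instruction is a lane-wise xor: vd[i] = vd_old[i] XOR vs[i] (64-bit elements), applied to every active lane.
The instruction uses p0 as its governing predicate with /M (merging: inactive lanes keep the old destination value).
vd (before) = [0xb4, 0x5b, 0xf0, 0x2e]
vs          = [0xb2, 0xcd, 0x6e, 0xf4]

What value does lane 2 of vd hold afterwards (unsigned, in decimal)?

256-bit reg / 64-bit elem → 4 lanes
active while 10+j < 11, i.e. j ∈ [0,1) capped at 4 ⇒ 1
lane  0: xor(0xb4,0xb2) ⇒ 0x06
lane  1: tail/keep ⇒ 0x5b
lane  2: tail/keep ⇒ 0xf0
lane  3: tail/keep ⇒ 0x2e

vd[2] = 240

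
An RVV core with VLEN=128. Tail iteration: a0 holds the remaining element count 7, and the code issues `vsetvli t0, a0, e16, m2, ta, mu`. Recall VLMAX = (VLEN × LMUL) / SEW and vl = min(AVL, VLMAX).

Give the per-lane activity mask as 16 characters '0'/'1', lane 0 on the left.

VLMAX = (128 × 2) / 16 = 16 lanes
AVL=7 ≤ VLMAX=16, so vl = 7
bits (lane 0 leftmost): 1111111000000000

predicate = 1111111000000000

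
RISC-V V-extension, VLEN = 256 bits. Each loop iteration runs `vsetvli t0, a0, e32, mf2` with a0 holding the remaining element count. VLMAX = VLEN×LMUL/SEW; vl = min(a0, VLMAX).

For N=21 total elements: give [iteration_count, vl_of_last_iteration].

VLMAX = VLEN×LMUL/SEW = 256×1/2/32 = 4
21 elements at 4/iter → 6 passes, remainder 1 on the last

[iterations, last_vl] = [6, 1]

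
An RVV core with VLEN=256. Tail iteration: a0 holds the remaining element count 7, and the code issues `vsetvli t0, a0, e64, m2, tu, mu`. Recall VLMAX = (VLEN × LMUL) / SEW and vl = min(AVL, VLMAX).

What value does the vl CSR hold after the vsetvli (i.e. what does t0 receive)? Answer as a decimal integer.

vl = 7

VLMAX = VLEN×LMUL/SEW = 256×2/64 = 8
AVL=7 ≤ VLMAX=8, so vl = 7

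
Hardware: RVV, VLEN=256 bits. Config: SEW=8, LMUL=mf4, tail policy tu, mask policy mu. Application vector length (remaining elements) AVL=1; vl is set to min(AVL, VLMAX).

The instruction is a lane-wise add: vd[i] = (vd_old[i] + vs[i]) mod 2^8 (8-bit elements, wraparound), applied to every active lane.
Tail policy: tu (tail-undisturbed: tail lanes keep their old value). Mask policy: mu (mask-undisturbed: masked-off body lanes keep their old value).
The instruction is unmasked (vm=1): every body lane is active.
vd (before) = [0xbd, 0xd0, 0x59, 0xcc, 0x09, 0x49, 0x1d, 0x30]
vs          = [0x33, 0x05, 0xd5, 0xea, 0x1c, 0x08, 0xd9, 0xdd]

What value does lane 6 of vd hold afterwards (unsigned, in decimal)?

VLMAX = (256 × 1/4) / 8 = 8 lanes
vl ← min(1, 8) = 1
lane  0: add(0xbd,0x33) ⇒ 0xf0
lane  1: tail/keep ⇒ 0xd0
lane  2: tail/keep ⇒ 0x59
lane  3: tail/keep ⇒ 0xcc
lane  4: tail/keep ⇒ 0x09
lane  5: tail/keep ⇒ 0x49
lane  6: tail/keep ⇒ 0x1d
lane  7: tail/keep ⇒ 0x30

vd[6] = 29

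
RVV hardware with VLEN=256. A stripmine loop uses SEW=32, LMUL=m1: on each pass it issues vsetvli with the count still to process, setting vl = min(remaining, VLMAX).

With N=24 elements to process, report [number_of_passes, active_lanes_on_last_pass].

VLMAX = (256 × 1) / 32 = 8 lanes
24 elements at 8/iter → 3 passes, remainder 8 on the last

[iterations, last_vl] = [3, 8]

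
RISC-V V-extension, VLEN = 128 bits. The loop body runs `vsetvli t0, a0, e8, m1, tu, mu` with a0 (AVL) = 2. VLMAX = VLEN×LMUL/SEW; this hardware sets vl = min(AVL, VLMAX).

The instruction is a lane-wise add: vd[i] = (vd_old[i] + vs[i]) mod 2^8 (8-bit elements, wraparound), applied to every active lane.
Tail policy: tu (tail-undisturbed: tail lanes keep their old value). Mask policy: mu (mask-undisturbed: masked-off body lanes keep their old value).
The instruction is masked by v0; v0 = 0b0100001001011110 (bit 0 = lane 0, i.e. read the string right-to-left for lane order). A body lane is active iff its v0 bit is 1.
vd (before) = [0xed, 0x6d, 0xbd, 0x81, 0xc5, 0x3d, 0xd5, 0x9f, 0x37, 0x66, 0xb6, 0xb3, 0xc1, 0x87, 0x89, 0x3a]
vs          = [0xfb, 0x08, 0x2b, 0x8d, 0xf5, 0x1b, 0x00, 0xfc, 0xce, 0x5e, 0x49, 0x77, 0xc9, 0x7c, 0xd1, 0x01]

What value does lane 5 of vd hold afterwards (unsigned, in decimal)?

VLMAX = (128 × 1) / 8 = 16 lanes
vl ← min(2, 16) = 2
lane  0: mask-off/keep ⇒ 0xed
lane  1: add(0x6d,0x08) ⇒ 0x75
lane  2: tail/keep ⇒ 0xbd
lane  3: tail/keep ⇒ 0x81
lane  4: tail/keep ⇒ 0xc5
lane  5: tail/keep ⇒ 0x3d
lane  6: tail/keep ⇒ 0xd5
lane  7: tail/keep ⇒ 0x9f
lane  8: tail/keep ⇒ 0x37
lane  9: tail/keep ⇒ 0x66
lane 10: tail/keep ⇒ 0xb6
lane 11: tail/keep ⇒ 0xb3
lane 12: tail/keep ⇒ 0xc1
lane 13: tail/keep ⇒ 0x87
lane 14: tail/keep ⇒ 0x89
lane 15: tail/keep ⇒ 0x3a

vd[5] = 61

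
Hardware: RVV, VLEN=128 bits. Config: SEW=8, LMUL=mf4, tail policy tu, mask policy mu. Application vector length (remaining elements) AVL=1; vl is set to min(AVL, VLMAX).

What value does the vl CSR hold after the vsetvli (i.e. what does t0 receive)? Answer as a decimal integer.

VLMAX = (128 × 1/4) / 8 = 4 lanes
AVL=1 ≤ VLMAX=4, so vl = 1

vl = 1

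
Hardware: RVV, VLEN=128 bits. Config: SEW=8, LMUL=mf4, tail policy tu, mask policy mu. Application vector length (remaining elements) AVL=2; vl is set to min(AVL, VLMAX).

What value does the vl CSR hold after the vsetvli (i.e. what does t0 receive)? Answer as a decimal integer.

vl = 2

VLMAX = VLEN×LMUL/SEW = 128×1/4/8 = 4
vl = min(AVL, VLMAX) = min(2, 4) = 2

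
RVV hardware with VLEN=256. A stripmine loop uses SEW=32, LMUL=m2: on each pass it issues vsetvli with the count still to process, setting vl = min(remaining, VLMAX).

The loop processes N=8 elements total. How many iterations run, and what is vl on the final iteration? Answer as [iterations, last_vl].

[iterations, last_vl] = [1, 8]

VLMAX = (256 × 2) / 32 = 16 lanes
N=8: ⌈8/16⌉ = 1 iters; last vl = 8 − 0×16 = 8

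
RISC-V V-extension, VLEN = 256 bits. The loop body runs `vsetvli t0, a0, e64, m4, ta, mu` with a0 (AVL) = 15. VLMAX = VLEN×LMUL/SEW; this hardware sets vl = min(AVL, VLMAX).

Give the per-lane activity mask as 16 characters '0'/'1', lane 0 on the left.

VLMAX = VLEN×LMUL/SEW = 256×4/64 = 16
vl ← min(15, 16) = 15
bits (lane 0 leftmost): 1111111111111110

predicate = 1111111111111110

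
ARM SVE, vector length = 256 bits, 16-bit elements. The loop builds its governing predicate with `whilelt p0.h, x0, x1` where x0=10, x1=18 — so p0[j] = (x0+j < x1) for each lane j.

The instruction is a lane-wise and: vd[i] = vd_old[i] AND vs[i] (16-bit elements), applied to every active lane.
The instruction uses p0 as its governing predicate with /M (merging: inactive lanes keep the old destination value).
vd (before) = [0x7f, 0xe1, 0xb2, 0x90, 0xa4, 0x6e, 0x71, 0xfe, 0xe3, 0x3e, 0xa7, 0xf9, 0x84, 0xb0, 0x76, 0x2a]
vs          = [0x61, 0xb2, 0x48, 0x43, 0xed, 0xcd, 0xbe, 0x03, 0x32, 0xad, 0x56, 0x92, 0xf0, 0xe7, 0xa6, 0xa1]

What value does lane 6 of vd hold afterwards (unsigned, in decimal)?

register lanes = 256/16 = 16
active while 10+j < 18, i.e. j ∈ [0,8) capped at 16 ⇒ 8
vd[0] and(0x7f,0x61) -> 0x61
vd[1] and(0xe1,0xb2) -> 0xa0
vd[2] and(0xb2,0x48) -> 0x00
vd[3] and(0x90,0x43) -> 0x00
vd[4] and(0xa4,0xed) -> 0xa4
vd[5] and(0x6e,0xcd) -> 0x4c
vd[6] and(0x71,0xbe) -> 0x30
vd[7] and(0xfe,0x03) -> 0x02
vd[8] tail/keep -> 0xe3
vd[9] tail/keep -> 0x3e
vd[10] tail/keep -> 0xa7
vd[11] tail/keep -> 0xf9
vd[12] tail/keep -> 0x84
vd[13] tail/keep -> 0xb0
vd[14] tail/keep -> 0x76
vd[15] tail/keep -> 0x2a

vd[6] = 48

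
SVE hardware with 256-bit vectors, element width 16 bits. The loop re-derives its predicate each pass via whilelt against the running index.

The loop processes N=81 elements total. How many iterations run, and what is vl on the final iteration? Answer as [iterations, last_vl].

lane count: 256 div 16 = 16
N=81: ⌈81/16⌉ = 6 iters; last vl = 81 − 5×16 = 1

[iterations, last_vl] = [6, 1]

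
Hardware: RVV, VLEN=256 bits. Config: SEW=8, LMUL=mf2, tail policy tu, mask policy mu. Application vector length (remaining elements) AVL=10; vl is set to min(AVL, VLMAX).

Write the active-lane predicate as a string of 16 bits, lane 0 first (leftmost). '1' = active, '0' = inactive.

VLMAX = (256 × 1/2) / 8 = 16 lanes
vl = min(AVL, VLMAX) = min(10, 16) = 10
bits (lane 0 leftmost): 1111111111000000

predicate = 1111111111000000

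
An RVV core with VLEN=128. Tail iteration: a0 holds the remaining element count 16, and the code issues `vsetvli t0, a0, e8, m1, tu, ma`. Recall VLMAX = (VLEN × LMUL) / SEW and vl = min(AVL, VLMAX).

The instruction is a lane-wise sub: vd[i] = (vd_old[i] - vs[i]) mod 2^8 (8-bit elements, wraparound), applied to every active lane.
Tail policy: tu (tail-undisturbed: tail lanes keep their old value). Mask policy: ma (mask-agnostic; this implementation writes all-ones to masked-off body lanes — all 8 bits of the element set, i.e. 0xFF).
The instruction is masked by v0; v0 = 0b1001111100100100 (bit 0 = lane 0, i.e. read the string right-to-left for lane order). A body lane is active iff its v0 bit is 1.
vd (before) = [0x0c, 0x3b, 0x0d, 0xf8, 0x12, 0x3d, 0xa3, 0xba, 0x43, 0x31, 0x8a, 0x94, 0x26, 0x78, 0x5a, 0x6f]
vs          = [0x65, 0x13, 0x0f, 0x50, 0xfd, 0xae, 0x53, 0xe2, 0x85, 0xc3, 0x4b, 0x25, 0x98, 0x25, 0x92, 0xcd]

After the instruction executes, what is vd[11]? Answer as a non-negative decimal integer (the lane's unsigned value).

VLMAX = VLEN×LMUL/SEW = 128×1/8 = 16
vl = min(AVL, VLMAX) = min(16, 16) = 16
lane  0: mask-off/ones ⇒ 0xff
lane  1: mask-off/ones ⇒ 0xff
lane  2: sub(0x0d,0x0f) ⇒ 0xfe
lane  3: mask-off/ones ⇒ 0xff
lane  4: mask-off/ones ⇒ 0xff
lane  5: sub(0x3d,0xae) ⇒ 0x8f
lane  6: mask-off/ones ⇒ 0xff
lane  7: mask-off/ones ⇒ 0xff
lane  8: sub(0x43,0x85) ⇒ 0xbe
lane  9: sub(0x31,0xc3) ⇒ 0x6e
lane 10: sub(0x8a,0x4b) ⇒ 0x3f
lane 11: sub(0x94,0x25) ⇒ 0x6f
lane 12: sub(0x26,0x98) ⇒ 0x8e
lane 13: mask-off/ones ⇒ 0xff
lane 14: mask-off/ones ⇒ 0xff
lane 15: sub(0x6f,0xcd) ⇒ 0xa2

vd[11] = 111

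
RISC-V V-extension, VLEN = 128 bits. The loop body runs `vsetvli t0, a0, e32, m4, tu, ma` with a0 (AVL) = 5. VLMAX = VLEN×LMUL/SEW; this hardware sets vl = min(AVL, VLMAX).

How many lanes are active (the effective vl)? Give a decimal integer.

VLMAX = (128 × 4) / 32 = 16 lanes
vl = min(AVL, VLMAX) = min(5, 16) = 5

vl = 5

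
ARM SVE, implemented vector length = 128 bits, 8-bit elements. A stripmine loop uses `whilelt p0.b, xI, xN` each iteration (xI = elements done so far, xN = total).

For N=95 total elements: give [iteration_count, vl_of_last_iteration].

[iterations, last_vl] = [6, 15]

lane count: 128 div 8 = 16
95 elements at 16/iter → 6 passes, remainder 15 on the last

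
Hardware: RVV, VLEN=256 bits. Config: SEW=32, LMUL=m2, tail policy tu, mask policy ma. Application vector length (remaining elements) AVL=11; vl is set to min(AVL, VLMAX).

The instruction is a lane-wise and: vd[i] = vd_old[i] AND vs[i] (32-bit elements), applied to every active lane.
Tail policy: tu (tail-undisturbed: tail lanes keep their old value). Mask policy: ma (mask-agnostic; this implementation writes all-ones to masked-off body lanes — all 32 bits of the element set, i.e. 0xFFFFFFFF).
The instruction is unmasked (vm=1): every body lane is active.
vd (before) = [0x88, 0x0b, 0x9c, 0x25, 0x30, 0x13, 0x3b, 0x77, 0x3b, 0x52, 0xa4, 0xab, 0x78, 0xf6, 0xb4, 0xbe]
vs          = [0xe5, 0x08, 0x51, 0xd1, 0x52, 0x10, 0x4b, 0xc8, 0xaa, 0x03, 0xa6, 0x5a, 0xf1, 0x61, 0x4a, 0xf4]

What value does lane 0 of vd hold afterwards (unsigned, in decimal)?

VLMAX = (256 × 2) / 32 = 16 lanes
vl = min(AVL, VLMAX) = min(11, 16) = 11
[0] and(0x88,0xe5) = 0x80
[1] and(0x0b,0x08) = 0x08
[2] and(0x9c,0x51) = 0x10
[3] and(0x25,0xd1) = 0x01
[4] and(0x30,0x52) = 0x10
[5] and(0x13,0x10) = 0x10
[6] and(0x3b,0x4b) = 0x0b
[7] and(0x77,0xc8) = 0x40
[8] and(0x3b,0xaa) = 0x2a
[9] and(0x52,0x03) = 0x02
[10] and(0xa4,0xa6) = 0xa4
[11] tail/keep = 0xab
[12] tail/keep = 0x78
[13] tail/keep = 0xf6
[14] tail/keep = 0xb4
[15] tail/keep = 0xbe

vd[0] = 128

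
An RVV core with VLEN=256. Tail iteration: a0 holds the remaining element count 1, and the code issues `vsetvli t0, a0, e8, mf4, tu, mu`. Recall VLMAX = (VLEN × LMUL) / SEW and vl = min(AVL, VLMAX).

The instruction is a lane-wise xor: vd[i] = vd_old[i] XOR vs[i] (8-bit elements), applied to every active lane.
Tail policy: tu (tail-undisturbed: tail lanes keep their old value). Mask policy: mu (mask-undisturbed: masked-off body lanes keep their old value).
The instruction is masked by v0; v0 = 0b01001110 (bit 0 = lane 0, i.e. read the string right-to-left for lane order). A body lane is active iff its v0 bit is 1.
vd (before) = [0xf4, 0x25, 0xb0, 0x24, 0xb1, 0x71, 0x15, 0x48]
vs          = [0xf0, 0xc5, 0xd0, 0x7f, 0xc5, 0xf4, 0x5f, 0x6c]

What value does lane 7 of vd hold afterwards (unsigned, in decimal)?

lanes per group: 256·1/4/8 = 8
vl = min(AVL, VLMAX) = min(1, 8) = 1
  i=0: mask-off/keep → 244
  i=1: tail/keep → 37
  i=2: tail/keep → 176
  i=3: tail/keep → 36
  i=4: tail/keep → 177
  i=5: tail/keep → 113
  i=6: tail/keep → 21
  i=7: tail/keep → 72

vd[7] = 72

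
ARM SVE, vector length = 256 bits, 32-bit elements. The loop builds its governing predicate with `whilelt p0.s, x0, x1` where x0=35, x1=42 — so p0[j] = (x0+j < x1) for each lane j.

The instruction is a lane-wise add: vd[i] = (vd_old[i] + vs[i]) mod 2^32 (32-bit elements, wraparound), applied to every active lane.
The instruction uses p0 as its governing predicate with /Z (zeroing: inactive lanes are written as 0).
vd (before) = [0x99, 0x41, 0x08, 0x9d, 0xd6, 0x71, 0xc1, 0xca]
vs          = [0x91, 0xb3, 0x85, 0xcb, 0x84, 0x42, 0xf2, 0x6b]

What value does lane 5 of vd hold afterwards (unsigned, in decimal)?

vd[5] = 179

register lanes = 256/32 = 8
whilelt: lane j active iff 35+j < 42 → j < 7 → 7 active
vd[0] add(0x99,0x91) -> 0x12a
vd[1] add(0x41,0xb3) -> 0xf4
vd[2] add(0x08,0x85) -> 0x8d
vd[3] add(0x9d,0xcb) -> 0x168
vd[4] add(0xd6,0x84) -> 0x15a
vd[5] add(0x71,0x42) -> 0xb3
vd[6] add(0xc1,0xf2) -> 0x1b3
vd[7] tail/zero -> 0x00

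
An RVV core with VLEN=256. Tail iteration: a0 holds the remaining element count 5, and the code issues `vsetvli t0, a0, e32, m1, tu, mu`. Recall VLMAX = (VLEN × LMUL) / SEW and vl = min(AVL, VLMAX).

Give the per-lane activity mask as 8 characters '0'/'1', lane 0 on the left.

predicate = 11111000

lanes per group: 256·1/32 = 8
AVL=5 ≤ VLMAX=8, so vl = 5
bits (lane 0 leftmost): 11111000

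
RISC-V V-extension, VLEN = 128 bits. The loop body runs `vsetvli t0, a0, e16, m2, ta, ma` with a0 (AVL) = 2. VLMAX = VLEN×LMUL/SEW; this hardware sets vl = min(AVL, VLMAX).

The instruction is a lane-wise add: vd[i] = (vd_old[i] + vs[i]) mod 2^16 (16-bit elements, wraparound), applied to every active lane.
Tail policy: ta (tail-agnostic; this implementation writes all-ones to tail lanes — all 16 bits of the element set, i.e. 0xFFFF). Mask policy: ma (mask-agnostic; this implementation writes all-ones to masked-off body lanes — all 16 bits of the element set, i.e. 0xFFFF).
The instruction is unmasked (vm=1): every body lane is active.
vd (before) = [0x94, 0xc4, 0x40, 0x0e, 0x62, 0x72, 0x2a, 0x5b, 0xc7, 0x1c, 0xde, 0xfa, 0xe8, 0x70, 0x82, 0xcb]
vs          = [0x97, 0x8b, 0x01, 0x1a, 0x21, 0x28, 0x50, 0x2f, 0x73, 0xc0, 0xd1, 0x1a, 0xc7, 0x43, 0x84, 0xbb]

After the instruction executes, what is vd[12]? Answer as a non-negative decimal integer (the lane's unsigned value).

vd[12] = 65535

VLMAX = VLEN×LMUL/SEW = 128×2/16 = 16
vl = min(AVL, VLMAX) = min(2, 16) = 2
  i=0: add(0x94,0x97) → 299
  i=1: add(0xc4,0x8b) → 335
  i=2: tail/ones → 65535
  i=3: tail/ones → 65535
  i=4: tail/ones → 65535
  i=5: tail/ones → 65535
  i=6: tail/ones → 65535
  i=7: tail/ones → 65535
  i=8: tail/ones → 65535
  i=9: tail/ones → 65535
  i=10: tail/ones → 65535
  i=11: tail/ones → 65535
  i=12: tail/ones → 65535
  i=13: tail/ones → 65535
  i=14: tail/ones → 65535
  i=15: tail/ones → 65535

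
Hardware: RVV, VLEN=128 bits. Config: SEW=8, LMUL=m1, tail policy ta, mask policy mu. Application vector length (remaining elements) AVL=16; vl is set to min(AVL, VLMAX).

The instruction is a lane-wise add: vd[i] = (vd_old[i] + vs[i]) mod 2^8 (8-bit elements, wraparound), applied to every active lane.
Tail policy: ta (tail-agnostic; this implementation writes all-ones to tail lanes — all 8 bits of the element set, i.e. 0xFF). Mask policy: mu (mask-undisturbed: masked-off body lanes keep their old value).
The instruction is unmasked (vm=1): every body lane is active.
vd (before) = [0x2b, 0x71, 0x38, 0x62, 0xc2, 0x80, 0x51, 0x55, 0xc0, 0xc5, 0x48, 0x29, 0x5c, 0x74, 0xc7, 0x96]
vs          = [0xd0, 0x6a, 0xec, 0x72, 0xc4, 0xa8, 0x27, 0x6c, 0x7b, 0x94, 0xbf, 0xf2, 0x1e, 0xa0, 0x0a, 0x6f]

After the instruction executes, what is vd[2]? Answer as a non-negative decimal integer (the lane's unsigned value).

vd[2] = 36

VLMAX = VLEN×LMUL/SEW = 128×1/8 = 16
AVL=16 ≤ VLMAX=16, so vl = 16
vd[0] add(0x2b,0xd0) -> 0xfb
vd[1] add(0x71,0x6a) -> 0xdb
vd[2] add(0x38,0xec) -> 0x24
vd[3] add(0x62,0x72) -> 0xd4
vd[4] add(0xc2,0xc4) -> 0x86
vd[5] add(0x80,0xa8) -> 0x28
vd[6] add(0x51,0x27) -> 0x78
vd[7] add(0x55,0x6c) -> 0xc1
vd[8] add(0xc0,0x7b) -> 0x3b
vd[9] add(0xc5,0x94) -> 0x59
vd[10] add(0x48,0xbf) -> 0x07
vd[11] add(0x29,0xf2) -> 0x1b
vd[12] add(0x5c,0x1e) -> 0x7a
vd[13] add(0x74,0xa0) -> 0x14
vd[14] add(0xc7,0x0a) -> 0xd1
vd[15] add(0x96,0x6f) -> 0x05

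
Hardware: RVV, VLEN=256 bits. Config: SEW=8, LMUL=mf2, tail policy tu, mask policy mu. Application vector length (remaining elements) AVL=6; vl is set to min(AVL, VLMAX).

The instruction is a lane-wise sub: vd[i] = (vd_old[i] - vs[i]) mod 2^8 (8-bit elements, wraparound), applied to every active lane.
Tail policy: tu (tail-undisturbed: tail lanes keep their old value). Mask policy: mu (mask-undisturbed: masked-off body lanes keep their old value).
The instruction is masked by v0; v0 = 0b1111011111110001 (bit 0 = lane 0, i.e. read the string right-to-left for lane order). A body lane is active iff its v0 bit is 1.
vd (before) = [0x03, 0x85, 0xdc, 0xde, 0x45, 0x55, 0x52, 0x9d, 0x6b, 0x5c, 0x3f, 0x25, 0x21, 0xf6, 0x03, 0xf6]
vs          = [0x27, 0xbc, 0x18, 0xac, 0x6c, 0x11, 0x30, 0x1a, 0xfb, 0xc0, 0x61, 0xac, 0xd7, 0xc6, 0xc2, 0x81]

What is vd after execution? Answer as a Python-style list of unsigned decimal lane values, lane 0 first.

vd = [220, 133, 220, 222, 217, 68, 82, 157, 107, 92, 63, 37, 33, 246, 3, 246]

VLMAX = (256 × 1/2) / 8 = 16 lanes
AVL=6 ≤ VLMAX=16, so vl = 6
lane  0: sub(0x03,0x27) ⇒ 0xdc
lane  1: mask-off/keep ⇒ 0x85
lane  2: mask-off/keep ⇒ 0xdc
lane  3: mask-off/keep ⇒ 0xde
lane  4: sub(0x45,0x6c) ⇒ 0xd9
lane  5: sub(0x55,0x11) ⇒ 0x44
lane  6: tail/keep ⇒ 0x52
lane  7: tail/keep ⇒ 0x9d
lane  8: tail/keep ⇒ 0x6b
lane  9: tail/keep ⇒ 0x5c
lane 10: tail/keep ⇒ 0x3f
lane 11: tail/keep ⇒ 0x25
lane 12: tail/keep ⇒ 0x21
lane 13: tail/keep ⇒ 0xf6
lane 14: tail/keep ⇒ 0x03
lane 15: tail/keep ⇒ 0xf6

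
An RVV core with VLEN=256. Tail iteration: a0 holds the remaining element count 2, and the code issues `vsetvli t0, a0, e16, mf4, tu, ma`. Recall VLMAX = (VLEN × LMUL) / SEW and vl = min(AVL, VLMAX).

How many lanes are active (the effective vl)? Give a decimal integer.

VLMAX = VLEN×LMUL/SEW = 256×1/4/16 = 4
AVL=2 ≤ VLMAX=4, so vl = 2

vl = 2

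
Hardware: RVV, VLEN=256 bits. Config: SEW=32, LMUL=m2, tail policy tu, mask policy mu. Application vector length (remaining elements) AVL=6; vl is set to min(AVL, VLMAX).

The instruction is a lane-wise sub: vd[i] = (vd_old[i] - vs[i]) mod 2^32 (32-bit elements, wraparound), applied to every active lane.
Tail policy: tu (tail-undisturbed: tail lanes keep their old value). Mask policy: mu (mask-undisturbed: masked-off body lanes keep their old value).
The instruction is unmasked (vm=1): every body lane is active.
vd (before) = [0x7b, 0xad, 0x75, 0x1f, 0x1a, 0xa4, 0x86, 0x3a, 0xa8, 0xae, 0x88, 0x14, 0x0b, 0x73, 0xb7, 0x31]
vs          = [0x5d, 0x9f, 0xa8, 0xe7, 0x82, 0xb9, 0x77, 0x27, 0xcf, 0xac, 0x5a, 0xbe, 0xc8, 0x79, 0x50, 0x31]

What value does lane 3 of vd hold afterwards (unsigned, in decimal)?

lanes per group: 256·2/32 = 16
vl = min(AVL, VLMAX) = min(6, 16) = 6
  i=0: sub(0x7b,0x5d) → 30
  i=1: sub(0xad,0x9f) → 14
  i=2: sub(0x75,0xa8) → 4294967245
  i=3: sub(0x1f,0xe7) → 4294967096
  i=4: sub(0x1a,0x82) → 4294967192
  i=5: sub(0xa4,0xb9) → 4294967275
  i=6: tail/keep → 134
  i=7: tail/keep → 58
  i=8: tail/keep → 168
  i=9: tail/keep → 174
  i=10: tail/keep → 136
  i=11: tail/keep → 20
  i=12: tail/keep → 11
  i=13: tail/keep → 115
  i=14: tail/keep → 183
  i=15: tail/keep → 49

vd[3] = 4294967096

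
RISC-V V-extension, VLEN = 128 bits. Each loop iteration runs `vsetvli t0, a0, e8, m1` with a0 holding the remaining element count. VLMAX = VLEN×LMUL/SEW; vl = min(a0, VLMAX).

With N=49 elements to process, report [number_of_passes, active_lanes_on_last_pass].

VLMAX = (128 × 1) / 8 = 16 lanes
N=49: ⌈49/16⌉ = 4 iters; last vl = 49 − 3×16 = 1

[iterations, last_vl] = [4, 1]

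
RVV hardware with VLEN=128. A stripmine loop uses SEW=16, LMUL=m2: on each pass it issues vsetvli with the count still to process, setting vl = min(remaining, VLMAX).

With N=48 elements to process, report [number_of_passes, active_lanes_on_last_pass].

VLMAX = VLEN×LMUL/SEW = 128×2/16 = 16
48 elements at 16/iter → 3 passes, remainder 16 on the last

[iterations, last_vl] = [3, 16]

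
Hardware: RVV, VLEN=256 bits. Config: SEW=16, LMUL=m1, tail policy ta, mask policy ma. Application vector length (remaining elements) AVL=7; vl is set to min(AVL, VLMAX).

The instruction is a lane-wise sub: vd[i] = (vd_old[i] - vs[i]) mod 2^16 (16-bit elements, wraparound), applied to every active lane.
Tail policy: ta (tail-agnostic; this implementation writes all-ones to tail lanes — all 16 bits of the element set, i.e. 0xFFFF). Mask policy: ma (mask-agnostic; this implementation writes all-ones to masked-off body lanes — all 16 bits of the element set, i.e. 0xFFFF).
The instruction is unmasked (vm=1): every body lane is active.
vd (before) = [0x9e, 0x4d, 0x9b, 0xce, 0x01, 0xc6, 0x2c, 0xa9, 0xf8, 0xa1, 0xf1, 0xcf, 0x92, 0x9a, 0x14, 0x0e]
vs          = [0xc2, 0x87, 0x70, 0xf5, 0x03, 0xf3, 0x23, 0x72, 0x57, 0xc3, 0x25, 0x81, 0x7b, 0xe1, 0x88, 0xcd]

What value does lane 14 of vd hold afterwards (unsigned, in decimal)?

VLMAX = (256 × 1) / 16 = 16 lanes
vl = min(AVL, VLMAX) = min(7, 16) = 7
[0] sub(0x9e,0xc2) = 0xffdc
[1] sub(0x4d,0x87) = 0xffc6
[2] sub(0x9b,0x70) = 0x2b
[3] sub(0xce,0xf5) = 0xffd9
[4] sub(0x01,0x03) = 0xfffe
[5] sub(0xc6,0xf3) = 0xffd3
[6] sub(0x2c,0x23) = 0x09
[7] tail/ones = 0xffff
[8] tail/ones = 0xffff
[9] tail/ones = 0xffff
[10] tail/ones = 0xffff
[11] tail/ones = 0xffff
[12] tail/ones = 0xffff
[13] tail/ones = 0xffff
[14] tail/ones = 0xffff
[15] tail/ones = 0xffff

vd[14] = 65535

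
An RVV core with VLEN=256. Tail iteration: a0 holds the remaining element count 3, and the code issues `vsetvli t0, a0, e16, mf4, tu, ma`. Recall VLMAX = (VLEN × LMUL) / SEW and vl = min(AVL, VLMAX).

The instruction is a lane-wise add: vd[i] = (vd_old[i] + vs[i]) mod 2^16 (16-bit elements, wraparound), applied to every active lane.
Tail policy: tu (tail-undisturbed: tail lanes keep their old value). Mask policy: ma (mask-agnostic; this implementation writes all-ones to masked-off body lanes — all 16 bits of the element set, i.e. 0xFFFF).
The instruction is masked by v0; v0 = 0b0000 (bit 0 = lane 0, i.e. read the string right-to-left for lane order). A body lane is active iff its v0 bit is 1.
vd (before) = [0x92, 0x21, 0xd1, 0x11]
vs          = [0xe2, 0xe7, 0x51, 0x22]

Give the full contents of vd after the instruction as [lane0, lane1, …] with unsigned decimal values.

VLMAX = (256 × 1/4) / 16 = 4 lanes
vl ← min(3, 4) = 3
vd[0] mask-off/ones -> 0xffff
vd[1] mask-off/ones -> 0xffff
vd[2] mask-off/ones -> 0xffff
vd[3] tail/keep -> 0x11

vd = [65535, 65535, 65535, 17]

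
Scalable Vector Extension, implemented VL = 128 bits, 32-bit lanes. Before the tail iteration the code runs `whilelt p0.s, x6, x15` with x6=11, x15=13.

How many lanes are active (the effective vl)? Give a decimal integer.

vl = 2

lane count: 128 div 32 = 4
p0[j] = (11+j < 13); true for j=0..1 → 2 lanes set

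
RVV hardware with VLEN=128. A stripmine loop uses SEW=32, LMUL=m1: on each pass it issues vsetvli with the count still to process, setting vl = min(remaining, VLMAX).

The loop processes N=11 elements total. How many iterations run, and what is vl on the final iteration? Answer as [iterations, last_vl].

[iterations, last_vl] = [3, 3]

VLMAX = (128 × 1) / 32 = 4 lanes
N=11: ⌈11/4⌉ = 3 iters; last vl = 11 − 2×4 = 3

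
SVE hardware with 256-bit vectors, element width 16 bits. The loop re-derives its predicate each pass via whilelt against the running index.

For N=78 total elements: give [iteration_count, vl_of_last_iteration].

lane count: 256 div 16 = 16
iterations = ceil(78/16) = 5; final-pass vl = 14

[iterations, last_vl] = [5, 14]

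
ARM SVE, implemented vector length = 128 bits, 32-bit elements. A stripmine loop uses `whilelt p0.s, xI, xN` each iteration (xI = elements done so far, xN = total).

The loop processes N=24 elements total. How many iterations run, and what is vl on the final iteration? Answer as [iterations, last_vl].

lane count: 128 div 32 = 4
24 elements at 4/iter → 6 passes, remainder 4 on the last

[iterations, last_vl] = [6, 4]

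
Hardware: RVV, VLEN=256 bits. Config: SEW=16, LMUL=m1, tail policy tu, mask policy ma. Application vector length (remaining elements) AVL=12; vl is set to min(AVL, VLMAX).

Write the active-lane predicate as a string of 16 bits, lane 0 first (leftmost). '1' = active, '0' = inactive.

predicate = 1111111111110000

lanes per group: 256·1/16 = 16
vl ← min(12, 16) = 12
bits (lane 0 leftmost): 1111111111110000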